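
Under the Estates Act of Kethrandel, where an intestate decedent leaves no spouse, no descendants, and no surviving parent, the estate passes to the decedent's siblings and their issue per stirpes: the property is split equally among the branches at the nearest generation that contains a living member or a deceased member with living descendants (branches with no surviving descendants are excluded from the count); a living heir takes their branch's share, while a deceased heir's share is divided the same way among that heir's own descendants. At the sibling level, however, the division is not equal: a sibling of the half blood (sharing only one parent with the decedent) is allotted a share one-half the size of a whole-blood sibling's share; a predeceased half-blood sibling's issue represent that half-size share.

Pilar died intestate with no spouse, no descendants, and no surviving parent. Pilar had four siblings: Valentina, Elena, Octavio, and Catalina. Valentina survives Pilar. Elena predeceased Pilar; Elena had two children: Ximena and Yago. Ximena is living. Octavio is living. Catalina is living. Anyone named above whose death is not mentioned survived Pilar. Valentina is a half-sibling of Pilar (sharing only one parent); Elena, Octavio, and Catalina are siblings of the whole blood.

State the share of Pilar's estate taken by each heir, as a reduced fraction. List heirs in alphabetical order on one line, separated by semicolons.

No spouse, descendants, or parent survives, so the estate passes to Pilar's siblings per stirpes.
Half-blood siblings count for one-half the weight of whole-blood siblings at the initial division.
Dividing 1 in proportion to weights (total weight 7/2): Valentina (weight 1/2) → 1/7; Elena (weight 1) → 2/7; Octavio (weight 1) → 2/7; Catalina (weight 1) → 2/7.
Valentina is living and takes 1/7.
Elena predeceased; the 2/7 allotted to Elena's branch passes to Elena's issue by representation.
The 2/7 is divided into 2 equal shares of 1/7 among Ximena, Yago.
Ximena is living and takes 1/7.
Yago is living and takes 1/7.
Octavio is living and takes 2/7.
Catalina is living and takes 2/7.

Catalina 2/7; Octavio 2/7; Valentina 1/7; Ximena 1/7; Yago 1/7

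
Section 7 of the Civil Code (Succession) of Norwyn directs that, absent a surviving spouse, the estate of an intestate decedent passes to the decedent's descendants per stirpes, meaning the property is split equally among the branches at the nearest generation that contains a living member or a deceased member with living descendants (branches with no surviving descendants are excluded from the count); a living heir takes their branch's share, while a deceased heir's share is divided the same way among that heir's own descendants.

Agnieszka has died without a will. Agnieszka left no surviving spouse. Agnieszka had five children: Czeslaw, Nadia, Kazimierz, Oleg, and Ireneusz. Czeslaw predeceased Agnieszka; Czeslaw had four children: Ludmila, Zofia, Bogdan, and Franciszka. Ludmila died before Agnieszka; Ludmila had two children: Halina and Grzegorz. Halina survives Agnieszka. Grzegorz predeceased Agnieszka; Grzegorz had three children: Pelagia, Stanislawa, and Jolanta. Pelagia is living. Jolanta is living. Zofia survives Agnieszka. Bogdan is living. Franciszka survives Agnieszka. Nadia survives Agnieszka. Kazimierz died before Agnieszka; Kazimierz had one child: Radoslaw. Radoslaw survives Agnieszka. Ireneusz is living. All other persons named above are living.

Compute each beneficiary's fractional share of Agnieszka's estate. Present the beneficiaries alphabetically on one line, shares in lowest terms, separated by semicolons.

Bogdan 1/20; Franciszka 1/20; Halina 1/40; Ireneusz 1/5; Jolanta 1/120; Nadia 1/5; Oleg 1/5; Pelagia 1/120; Radoslaw 1/5; Stanislawa 1/120; Zofia 1/20

There is no surviving spouse, so the entire estate passes to Agnieszka's descendants per stirpes.
The estate is divided into 5 equal shares of 1/5 among Czeslaw, Nadia, Kazimierz, Oleg, Ireneusz.
Czeslaw predeceased; the 1/5 allotted to Czeslaw's branch passes to Czeslaw's issue by representation.
The 1/5 is divided into 4 equal shares of 1/20 among Ludmila, Zofia, Bogdan, Franciszka.
Ludmila predeceased; the 1/20 allotted to Ludmila's branch passes to Ludmila's issue by representation.
The 1/20 is divided into 2 equal shares of 1/40 among Halina, Grzegorz.
Halina is living and takes 1/40.
Grzegorz predeceased; the 1/40 allotted to Grzegorz's branch passes to Grzegorz's issue by representation.
The 1/40 is divided into 3 equal shares of 1/120 among Pelagia, Stanislawa, Jolanta.
Pelagia is living and takes 1/120.
Stanislawa is living and takes 1/120.
Jolanta is living and takes 1/120.
Zofia is living and takes 1/20.
Bogdan is living and takes 1/20.
Franciszka is living and takes 1/20.
Nadia is living and takes 1/5.
Kazimierz predeceased; the 1/5 allotted to Kazimierz's branch passes to Kazimierz's issue by representation.
Radoslaw is the sole taker at this level and receives the full 1/5.
Oleg is living and takes 1/5.
Ireneusz is living and takes 1/5.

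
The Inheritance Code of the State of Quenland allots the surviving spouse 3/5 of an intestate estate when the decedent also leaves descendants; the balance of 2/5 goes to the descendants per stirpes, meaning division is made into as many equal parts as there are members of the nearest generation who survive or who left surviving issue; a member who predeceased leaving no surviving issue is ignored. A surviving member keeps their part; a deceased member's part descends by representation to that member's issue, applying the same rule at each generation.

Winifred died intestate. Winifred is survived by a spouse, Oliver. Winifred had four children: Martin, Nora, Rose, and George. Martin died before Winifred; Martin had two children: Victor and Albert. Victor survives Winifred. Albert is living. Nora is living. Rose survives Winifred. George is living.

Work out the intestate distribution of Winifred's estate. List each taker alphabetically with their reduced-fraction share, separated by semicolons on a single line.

Oliver, as surviving spouse, takes 3/5.
The remaining 2/5 passes to Winifred's descendants per stirpes.
The 2/5 is divided into 4 equal shares of 1/10 among Martin, Nora, Rose, George.
Martin predeceased; the 1/10 allotted to Martin's branch passes to Martin's issue by representation.
The 1/10 is divided into 2 equal shares of 1/20 among Victor, Albert.
Victor is living and takes 1/20.
Albert is living and takes 1/20.
Nora is living and takes 1/10.
Rose is living and takes 1/10.
George is living and takes 1/10.

Albert 1/20; George 1/10; Nora 1/10; Oliver 3/5; Rose 1/10; Victor 1/20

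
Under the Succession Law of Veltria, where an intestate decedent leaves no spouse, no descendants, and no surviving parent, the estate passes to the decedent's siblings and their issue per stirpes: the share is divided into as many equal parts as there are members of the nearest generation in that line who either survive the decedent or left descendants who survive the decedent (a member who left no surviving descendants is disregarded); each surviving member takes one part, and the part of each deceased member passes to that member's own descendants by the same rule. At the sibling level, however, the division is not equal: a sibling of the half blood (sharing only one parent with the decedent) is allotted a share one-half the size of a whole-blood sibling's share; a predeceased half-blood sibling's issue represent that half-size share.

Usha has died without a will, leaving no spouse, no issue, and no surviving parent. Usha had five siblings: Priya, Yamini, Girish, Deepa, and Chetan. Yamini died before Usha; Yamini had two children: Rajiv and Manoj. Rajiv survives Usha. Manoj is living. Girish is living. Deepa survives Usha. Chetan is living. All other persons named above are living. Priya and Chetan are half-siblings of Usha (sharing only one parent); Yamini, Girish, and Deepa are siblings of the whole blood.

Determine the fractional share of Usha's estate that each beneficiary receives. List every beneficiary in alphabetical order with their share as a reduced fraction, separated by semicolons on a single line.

No spouse, descendants, or parent survives, so the estate passes to Usha's siblings per stirpes.
Half-blood siblings count for one-half the weight of whole-blood siblings at the initial division.
Dividing 1 in proportion to weights (total weight 4): Priya (weight 1/2) → 1/8; Yamini (weight 1) → 1/4; Girish (weight 1) → 1/4; Deepa (weight 1) → 1/4; Chetan (weight 1/2) → 1/8.
Priya is living and takes 1/8.
Yamini predeceased; the 1/4 allotted to Yamini's branch passes to Yamini's issue by representation.
The 1/4 is divided into 2 equal shares of 1/8 among Rajiv, Manoj.
Rajiv is living and takes 1/8.
Manoj is living and takes 1/8.
Girish is living and takes 1/4.
Deepa is living and takes 1/4.
Chetan is living and takes 1/8.

Chetan 1/8; Deepa 1/4; Girish 1/4; Manoj 1/8; Priya 1/8; Rajiv 1/8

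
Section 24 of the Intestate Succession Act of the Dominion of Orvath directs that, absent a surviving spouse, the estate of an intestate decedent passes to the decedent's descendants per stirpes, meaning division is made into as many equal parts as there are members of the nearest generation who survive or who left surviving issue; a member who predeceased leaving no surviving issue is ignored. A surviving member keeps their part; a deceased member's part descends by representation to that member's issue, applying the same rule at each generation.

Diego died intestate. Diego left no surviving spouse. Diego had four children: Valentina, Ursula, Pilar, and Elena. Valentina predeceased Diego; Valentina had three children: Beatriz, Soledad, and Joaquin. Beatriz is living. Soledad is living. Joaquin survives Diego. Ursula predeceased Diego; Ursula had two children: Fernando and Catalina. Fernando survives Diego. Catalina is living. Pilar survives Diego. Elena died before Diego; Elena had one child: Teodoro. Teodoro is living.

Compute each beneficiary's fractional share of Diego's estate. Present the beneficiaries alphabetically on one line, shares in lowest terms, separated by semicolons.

There is no surviving spouse, so the entire estate passes to Diego's descendants per stirpes.
The estate is divided into 4 equal shares of 1/4 among Valentina, Ursula, Pilar, Elena.
Valentina predeceased; the 1/4 allotted to Valentina's branch passes to Valentina's issue by representation.
The 1/4 is divided into 3 equal shares of 1/12 among Beatriz, Soledad, Joaquin.
Beatriz is living and takes 1/12.
Soledad is living and takes 1/12.
Joaquin is living and takes 1/12.
Ursula predeceased; the 1/4 allotted to Ursula's branch passes to Ursula's issue by representation.
The 1/4 is divided into 2 equal shares of 1/8 among Fernando, Catalina.
Fernando is living and takes 1/8.
Catalina is living and takes 1/8.
Pilar is living and takes 1/4.
Elena predeceased; the 1/4 allotted to Elena's branch passes to Elena's issue by representation.
Teodoro is the sole taker at this level and receives the full 1/4.

Beatriz 1/12; Catalina 1/8; Fernando 1/8; Joaquin 1/12; Pilar 1/4; Soledad 1/12; Teodoro 1/4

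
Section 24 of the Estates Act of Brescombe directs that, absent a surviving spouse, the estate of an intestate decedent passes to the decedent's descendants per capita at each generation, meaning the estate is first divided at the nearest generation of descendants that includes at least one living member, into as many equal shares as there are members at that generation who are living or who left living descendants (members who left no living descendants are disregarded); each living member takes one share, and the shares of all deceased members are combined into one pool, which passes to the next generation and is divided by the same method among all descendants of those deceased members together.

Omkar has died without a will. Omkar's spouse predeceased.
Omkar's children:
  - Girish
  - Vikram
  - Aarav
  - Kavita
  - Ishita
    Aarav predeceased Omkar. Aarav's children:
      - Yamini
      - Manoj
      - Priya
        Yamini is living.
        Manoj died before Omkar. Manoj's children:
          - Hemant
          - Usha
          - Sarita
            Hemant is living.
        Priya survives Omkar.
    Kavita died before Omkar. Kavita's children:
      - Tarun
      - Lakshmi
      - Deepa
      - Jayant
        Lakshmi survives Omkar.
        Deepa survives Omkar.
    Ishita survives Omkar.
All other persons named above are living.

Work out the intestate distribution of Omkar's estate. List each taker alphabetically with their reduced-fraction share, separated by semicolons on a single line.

Deepa 2/35; Girish 1/5; Hemant 2/105; Ishita 1/5; Jayant 2/35; Lakshmi 2/35; Priya 2/35; Sarita 2/105; Tarun 2/35; Usha 2/105; Vikram 1/5; Yamini 2/35

There is no surviving spouse, so the entire estate passes to Omkar's descendants per capita at each generation.
At generation 1 (Girish, Vikram, Aarav, Kavita, Ishita) there are 5 shares of (1)/5 = 1/5 each.
Living: Girish, Vikram, and Ishita — each takes 1/5.
Deceased: Aarav and Kavita. Their combined 2/5 is pooled and carried to generation 2.
At generation 2 (Yamini, Manoj, Priya, Tarun, Lakshmi, Deepa, Jayant) there are 7 shares of (2/5)/7 = 2/35 each.
Living: Yamini, Priya, Tarun, Lakshmi, Deepa, and Jayant — each takes 2/35.
Deceased: Manoj. That 2/35 share is carried to generation 3.
At generation 3 (Hemant, Usha, Sarita) there are 3 shares of (2/35)/3 = 2/105 each.
Living: Hemant, Usha, and Sarita — each takes 2/105.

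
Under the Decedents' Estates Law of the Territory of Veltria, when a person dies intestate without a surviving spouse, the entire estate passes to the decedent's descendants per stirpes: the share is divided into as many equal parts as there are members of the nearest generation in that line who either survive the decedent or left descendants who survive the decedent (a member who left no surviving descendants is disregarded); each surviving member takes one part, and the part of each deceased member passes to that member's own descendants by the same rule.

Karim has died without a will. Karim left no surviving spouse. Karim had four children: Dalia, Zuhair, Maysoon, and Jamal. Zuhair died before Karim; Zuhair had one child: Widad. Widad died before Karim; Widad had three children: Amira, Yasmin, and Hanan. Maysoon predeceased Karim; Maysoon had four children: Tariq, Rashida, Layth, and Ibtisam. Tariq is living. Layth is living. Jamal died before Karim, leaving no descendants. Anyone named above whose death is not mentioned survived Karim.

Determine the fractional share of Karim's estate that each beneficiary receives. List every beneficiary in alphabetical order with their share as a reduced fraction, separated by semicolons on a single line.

Amira 1/9; Dalia 1/3; Hanan 1/9; Ibtisam 1/12; Layth 1/12; Rashida 1/12; Tariq 1/12; Yasmin 1/9

There is no surviving spouse, so the entire estate passes to Karim's descendants per stirpes.
Jamal left no surviving issue, so that branch lapses and is disregarded.
The estate is divided into 3 equal shares of 1/3 among Dalia, Zuhair, Maysoon.
Dalia is living and takes 1/3.
Zuhair predeceased; the 1/3 allotted to Zuhair's branch passes to Zuhair's issue by representation.
Widad's line is the sole branch at this level, so the full 1/3 passes to Widad's issue by representation.
The 1/3 is divided into 3 equal shares of 1/9 among Amira, Yasmin, Hanan.
Amira is living and takes 1/9.
Yasmin is living and takes 1/9.
Hanan is living and takes 1/9.
Maysoon predeceased; the 1/3 allotted to Maysoon's branch passes to Maysoon's issue by representation.
The 1/3 is divided into 4 equal shares of 1/12 among Tariq, Rashida, Layth, Ibtisam.
Tariq is living and takes 1/12.
Rashida is living and takes 1/12.
Layth is living and takes 1/12.
Ibtisam is living and takes 1/12.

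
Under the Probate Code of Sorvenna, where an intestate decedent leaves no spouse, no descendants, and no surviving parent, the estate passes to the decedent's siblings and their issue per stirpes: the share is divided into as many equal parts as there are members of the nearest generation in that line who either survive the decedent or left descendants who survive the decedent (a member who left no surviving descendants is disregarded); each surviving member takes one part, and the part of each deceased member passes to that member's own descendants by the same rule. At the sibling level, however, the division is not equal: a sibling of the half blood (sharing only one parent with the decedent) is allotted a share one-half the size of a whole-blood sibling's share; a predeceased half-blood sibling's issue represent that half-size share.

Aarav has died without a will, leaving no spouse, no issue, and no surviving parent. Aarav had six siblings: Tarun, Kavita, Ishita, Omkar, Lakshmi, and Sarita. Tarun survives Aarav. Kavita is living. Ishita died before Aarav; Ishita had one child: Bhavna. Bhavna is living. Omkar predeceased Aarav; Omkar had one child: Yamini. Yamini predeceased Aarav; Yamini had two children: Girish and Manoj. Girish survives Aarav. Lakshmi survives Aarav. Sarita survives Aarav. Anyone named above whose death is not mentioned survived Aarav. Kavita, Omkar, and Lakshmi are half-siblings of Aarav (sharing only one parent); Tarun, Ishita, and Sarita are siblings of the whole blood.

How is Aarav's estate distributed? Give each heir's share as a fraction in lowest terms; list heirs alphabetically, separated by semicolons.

No spouse, descendants, or parent survives, so the estate passes to Aarav's siblings per stirpes.
Half-blood siblings count for one-half the weight of whole-blood siblings at the initial division.
Dividing 1 in proportion to weights (total weight 9/2): Tarun (weight 1) → 2/9; Kavita (weight 1/2) → 1/9; Ishita (weight 1) → 2/9; Omkar (weight 1/2) → 1/9; Lakshmi (weight 1/2) → 1/9; Sarita (weight 1) → 2/9.
Tarun is living and takes 2/9.
Kavita is living and takes 1/9.
Ishita predeceased; the 2/9 allotted to Ishita's branch passes to Ishita's issue by representation.
Bhavna is the sole taker at this level and receives the full 2/9.
Omkar predeceased; the 1/9 allotted to Omkar's branch passes to Omkar's issue by representation.
Yamini's line is the sole branch at this level, so the full 1/9 passes to Yamini's issue by representation.
The 1/9 is divided into 2 equal shares of 1/18 among Girish, Manoj.
Girish is living and takes 1/18.
Manoj is living and takes 1/18.
Lakshmi is living and takes 1/9.
Sarita is living and takes 2/9.

Bhavna 2/9; Girish 1/18; Kavita 1/9; Lakshmi 1/9; Manoj 1/18; Sarita 2/9; Tarun 2/9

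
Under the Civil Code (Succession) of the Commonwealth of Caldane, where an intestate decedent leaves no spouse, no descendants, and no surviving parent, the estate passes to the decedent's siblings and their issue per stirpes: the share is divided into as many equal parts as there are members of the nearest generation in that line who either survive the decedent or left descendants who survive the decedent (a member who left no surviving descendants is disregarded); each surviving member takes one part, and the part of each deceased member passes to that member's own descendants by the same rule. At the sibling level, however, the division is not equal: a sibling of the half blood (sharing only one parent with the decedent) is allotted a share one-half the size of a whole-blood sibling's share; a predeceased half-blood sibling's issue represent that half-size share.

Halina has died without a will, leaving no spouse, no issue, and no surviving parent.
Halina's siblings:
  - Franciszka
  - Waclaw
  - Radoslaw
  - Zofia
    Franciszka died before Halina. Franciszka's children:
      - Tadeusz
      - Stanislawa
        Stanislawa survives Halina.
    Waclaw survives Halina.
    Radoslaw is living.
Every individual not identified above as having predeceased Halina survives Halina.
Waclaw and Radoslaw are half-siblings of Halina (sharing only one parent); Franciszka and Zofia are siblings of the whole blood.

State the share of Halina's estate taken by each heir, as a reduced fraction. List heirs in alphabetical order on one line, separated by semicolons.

Radoslaw 1/6; Stanislawa 1/6; Tadeusz 1/6; Waclaw 1/6; Zofia 1/3

No spouse, descendants, or parent survives, so the estate passes to Halina's siblings per stirpes.
Half-blood siblings count for one-half the weight of whole-blood siblings at the initial division.
Dividing 1 in proportion to weights (total weight 3): Franciszka (weight 1) → 1/3; Waclaw (weight 1/2) → 1/6; Radoslaw (weight 1/2) → 1/6; Zofia (weight 1) → 1/3.
Franciszka predeceased; the 1/3 allotted to Franciszka's branch passes to Franciszka's issue by representation.
The 1/3 is divided into 2 equal shares of 1/6 among Tadeusz, Stanislawa.
Tadeusz is living and takes 1/6.
Stanislawa is living and takes 1/6.
Waclaw is living and takes 1/6.
Radoslaw is living and takes 1/6.
Zofia is living and takes 1/3.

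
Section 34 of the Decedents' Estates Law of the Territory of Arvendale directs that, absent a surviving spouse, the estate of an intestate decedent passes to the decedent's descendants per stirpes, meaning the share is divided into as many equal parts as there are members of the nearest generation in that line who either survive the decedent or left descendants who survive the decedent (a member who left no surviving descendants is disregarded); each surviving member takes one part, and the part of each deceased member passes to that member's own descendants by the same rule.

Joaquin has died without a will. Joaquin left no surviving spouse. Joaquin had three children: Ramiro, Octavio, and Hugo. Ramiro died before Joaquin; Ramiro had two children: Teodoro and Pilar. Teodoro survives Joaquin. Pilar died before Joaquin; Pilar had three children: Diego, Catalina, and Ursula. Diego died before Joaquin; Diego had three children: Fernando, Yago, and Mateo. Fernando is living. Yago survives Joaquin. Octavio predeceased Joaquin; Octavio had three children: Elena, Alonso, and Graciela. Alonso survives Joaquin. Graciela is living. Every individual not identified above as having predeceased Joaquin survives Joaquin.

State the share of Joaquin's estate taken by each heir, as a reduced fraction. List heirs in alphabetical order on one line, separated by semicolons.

Alonso 1/9; Catalina 1/18; Elena 1/9; Fernando 1/54; Graciela 1/9; Hugo 1/3; Mateo 1/54; Teodoro 1/6; Ursula 1/18; Yago 1/54

There is no surviving spouse, so the entire estate passes to Joaquin's descendants per stirpes.
The estate is divided into 3 equal shares of 1/3 among Ramiro, Octavio, Hugo.
Ramiro predeceased; the 1/3 allotted to Ramiro's branch passes to Ramiro's issue by representation.
The 1/3 is divided into 2 equal shares of 1/6 among Teodoro, Pilar.
Teodoro is living and takes 1/6.
Pilar predeceased; the 1/6 allotted to Pilar's branch passes to Pilar's issue by representation.
The 1/6 is divided into 3 equal shares of 1/18 among Diego, Catalina, Ursula.
Diego predeceased; the 1/18 allotted to Diego's branch passes to Diego's issue by representation.
The 1/18 is divided into 3 equal shares of 1/54 among Fernando, Yago, Mateo.
Fernando is living and takes 1/54.
Yago is living and takes 1/54.
Mateo is living and takes 1/54.
Catalina is living and takes 1/18.
Ursula is living and takes 1/18.
Octavio predeceased; the 1/3 allotted to Octavio's branch passes to Octavio's issue by representation.
The 1/3 is divided into 3 equal shares of 1/9 among Elena, Alonso, Graciela.
Elena is living and takes 1/9.
Alonso is living and takes 1/9.
Graciela is living and takes 1/9.
Hugo is living and takes 1/3.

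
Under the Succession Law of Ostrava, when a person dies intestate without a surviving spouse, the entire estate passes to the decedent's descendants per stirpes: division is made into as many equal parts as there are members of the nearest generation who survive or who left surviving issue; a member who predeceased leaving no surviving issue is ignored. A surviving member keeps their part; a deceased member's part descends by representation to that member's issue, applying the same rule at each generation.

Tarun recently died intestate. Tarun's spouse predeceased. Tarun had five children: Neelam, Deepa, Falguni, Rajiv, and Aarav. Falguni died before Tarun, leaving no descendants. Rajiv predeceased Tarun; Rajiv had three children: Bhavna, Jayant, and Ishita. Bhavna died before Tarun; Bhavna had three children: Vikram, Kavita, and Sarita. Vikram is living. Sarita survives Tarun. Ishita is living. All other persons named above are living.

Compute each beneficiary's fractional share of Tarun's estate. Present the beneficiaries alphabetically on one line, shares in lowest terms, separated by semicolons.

There is no surviving spouse, so the entire estate passes to Tarun's descendants per stirpes.
Falguni left no surviving issue, so that branch lapses and is disregarded.
The estate is divided into 4 equal shares of 1/4 among Neelam, Deepa, Rajiv, Aarav.
Neelam is living and takes 1/4.
Deepa is living and takes 1/4.
Rajiv predeceased; the 1/4 allotted to Rajiv's branch passes to Rajiv's issue by representation.
The 1/4 is divided into 3 equal shares of 1/12 among Bhavna, Jayant, Ishita.
Bhavna predeceased; the 1/12 allotted to Bhavna's branch passes to Bhavna's issue by representation.
The 1/12 is divided into 3 equal shares of 1/36 among Vikram, Kavita, Sarita.
Vikram is living and takes 1/36.
Kavita is living and takes 1/36.
Sarita is living and takes 1/36.
Jayant is living and takes 1/12.
Ishita is living and takes 1/12.
Aarav is living and takes 1/4.

Aarav 1/4; Deepa 1/4; Ishita 1/12; Jayant 1/12; Kavita 1/36; Neelam 1/4; Sarita 1/36; Vikram 1/36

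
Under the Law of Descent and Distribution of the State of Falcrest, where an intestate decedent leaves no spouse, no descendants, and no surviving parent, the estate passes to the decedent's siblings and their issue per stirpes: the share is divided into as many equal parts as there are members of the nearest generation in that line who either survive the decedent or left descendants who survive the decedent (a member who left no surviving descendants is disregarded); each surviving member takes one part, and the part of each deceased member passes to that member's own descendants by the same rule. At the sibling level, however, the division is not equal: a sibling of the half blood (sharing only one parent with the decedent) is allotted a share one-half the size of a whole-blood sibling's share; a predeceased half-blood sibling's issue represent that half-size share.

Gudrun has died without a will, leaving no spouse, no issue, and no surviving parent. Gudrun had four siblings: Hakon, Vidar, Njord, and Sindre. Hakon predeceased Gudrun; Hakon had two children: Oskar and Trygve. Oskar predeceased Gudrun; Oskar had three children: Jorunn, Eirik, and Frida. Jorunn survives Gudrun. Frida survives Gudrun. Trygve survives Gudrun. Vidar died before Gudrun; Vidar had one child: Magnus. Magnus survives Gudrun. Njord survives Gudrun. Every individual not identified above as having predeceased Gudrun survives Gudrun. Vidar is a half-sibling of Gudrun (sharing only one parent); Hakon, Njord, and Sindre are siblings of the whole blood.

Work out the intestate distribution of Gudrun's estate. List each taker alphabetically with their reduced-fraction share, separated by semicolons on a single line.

No spouse, descendants, or parent survives, so the estate passes to Gudrun's siblings per stirpes.
Half-blood siblings count for one-half the weight of whole-blood siblings at the initial division.
Dividing 1 in proportion to weights (total weight 7/2): Hakon (weight 1) → 2/7; Vidar (weight 1/2) → 1/7; Njord (weight 1) → 2/7; Sindre (weight 1) → 2/7.
Hakon predeceased; the 2/7 allotted to Hakon's branch passes to Hakon's issue by representation.
The 2/7 is divided into 2 equal shares of 1/7 among Oskar, Trygve.
Oskar predeceased; the 1/7 allotted to Oskar's branch passes to Oskar's issue by representation.
The 1/7 is divided into 3 equal shares of 1/21 among Jorunn, Eirik, Frida.
Jorunn is living and takes 1/21.
Eirik is living and takes 1/21.
Frida is living and takes 1/21.
Trygve is living and takes 1/7.
Vidar predeceased; the 1/7 allotted to Vidar's branch passes to Vidar's issue by representation.
Magnus is the sole taker at this level and receives the full 1/7.
Njord is living and takes 2/7.
Sindre is living and takes 2/7.

Eirik 1/21; Frida 1/21; Jorunn 1/21; Magnus 1/7; Njord 2/7; Sindre 2/7; Trygve 1/7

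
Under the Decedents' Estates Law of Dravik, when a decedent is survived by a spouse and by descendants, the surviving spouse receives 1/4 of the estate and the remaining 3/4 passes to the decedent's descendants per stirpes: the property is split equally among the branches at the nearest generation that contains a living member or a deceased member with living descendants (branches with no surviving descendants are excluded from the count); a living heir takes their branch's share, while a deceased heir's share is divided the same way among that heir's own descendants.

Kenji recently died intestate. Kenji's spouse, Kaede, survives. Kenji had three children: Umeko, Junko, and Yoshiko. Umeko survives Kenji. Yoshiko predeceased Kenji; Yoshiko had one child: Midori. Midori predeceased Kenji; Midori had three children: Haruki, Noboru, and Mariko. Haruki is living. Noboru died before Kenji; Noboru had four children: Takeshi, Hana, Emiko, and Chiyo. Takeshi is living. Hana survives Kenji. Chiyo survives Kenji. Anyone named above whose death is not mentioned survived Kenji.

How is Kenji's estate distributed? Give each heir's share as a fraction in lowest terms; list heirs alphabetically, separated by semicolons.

Kaede, as surviving spouse, takes 1/4.
The remaining 3/4 passes to Kenji's descendants per stirpes.
The 3/4 is divided into 3 equal shares of 1/4 among Umeko, Junko, Yoshiko.
Umeko is living and takes 1/4.
Junko is living and takes 1/4.
Yoshiko predeceased; the 1/4 allotted to Yoshiko's branch passes to Yoshiko's issue by representation.
Midori's line is the sole branch at this level, so the full 1/4 passes to Midori's issue by representation.
The 1/4 is divided into 3 equal shares of 1/12 among Haruki, Noboru, Mariko.
Haruki is living and takes 1/12.
Noboru predeceased; the 1/12 allotted to Noboru's branch passes to Noboru's issue by representation.
The 1/12 is divided into 4 equal shares of 1/48 among Takeshi, Hana, Emiko, Chiyo.
Takeshi is living and takes 1/48.
Hana is living and takes 1/48.
Emiko is living and takes 1/48.
Chiyo is living and takes 1/48.
Mariko is living and takes 1/12.

Chiyo 1/48; Emiko 1/48; Hana 1/48; Haruki 1/12; Junko 1/4; Kaede 1/4; Mariko 1/12; Takeshi 1/48; Umeko 1/4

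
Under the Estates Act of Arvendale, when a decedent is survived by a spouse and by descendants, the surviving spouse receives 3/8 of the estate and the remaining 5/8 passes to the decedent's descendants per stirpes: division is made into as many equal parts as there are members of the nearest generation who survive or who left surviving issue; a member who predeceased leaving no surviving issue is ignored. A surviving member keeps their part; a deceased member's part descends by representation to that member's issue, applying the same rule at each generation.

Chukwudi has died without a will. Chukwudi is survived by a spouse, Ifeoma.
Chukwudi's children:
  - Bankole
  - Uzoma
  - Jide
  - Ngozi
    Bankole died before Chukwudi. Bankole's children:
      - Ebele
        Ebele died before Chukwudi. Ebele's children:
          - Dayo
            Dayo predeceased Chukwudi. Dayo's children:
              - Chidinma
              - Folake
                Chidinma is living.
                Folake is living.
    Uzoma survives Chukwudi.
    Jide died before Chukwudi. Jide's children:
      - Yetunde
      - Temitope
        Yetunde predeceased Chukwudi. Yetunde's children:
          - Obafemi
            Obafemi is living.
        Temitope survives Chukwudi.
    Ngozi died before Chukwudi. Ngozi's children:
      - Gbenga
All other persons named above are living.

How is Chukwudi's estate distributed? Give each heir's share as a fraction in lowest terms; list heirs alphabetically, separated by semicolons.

Ifeoma, as surviving spouse, takes 3/8.
The remaining 5/8 passes to Chukwudi's descendants per stirpes.
The 5/8 is divided into 4 equal shares of 5/32 among Bankole, Uzoma, Jide, Ngozi.
Bankole predeceased; the 5/32 allotted to Bankole's branch passes to Bankole's issue by representation.
Ebele's line is the sole branch at this level, so the full 5/32 passes to Ebele's issue by representation.
Dayo's line is the sole branch at this level, so the full 5/32 passes to Dayo's issue by representation.
The 5/32 is divided into 2 equal shares of 5/64 among Chidinma, Folake.
Chidinma is living and takes 5/64.
Folake is living and takes 5/64.
Uzoma is living and takes 5/32.
Jide predeceased; the 5/32 allotted to Jide's branch passes to Jide's issue by representation.
The 5/32 is divided into 2 equal shares of 5/64 among Yetunde, Temitope.
Yetunde predeceased; the 5/64 allotted to Yetunde's branch passes to Yetunde's issue by representation.
Obafemi is the sole taker at this level and receives the full 5/64.
Temitope is living and takes 5/64.
Ngozi predeceased; the 5/32 allotted to Ngozi's branch passes to Ngozi's issue by representation.
Gbenga is the sole taker at this level and receives the full 5/32.

Chidinma 5/64; Folake 5/64; Gbenga 5/32; Ifeoma 3/8; Obafemi 5/64; Temitope 5/64; Uzoma 5/32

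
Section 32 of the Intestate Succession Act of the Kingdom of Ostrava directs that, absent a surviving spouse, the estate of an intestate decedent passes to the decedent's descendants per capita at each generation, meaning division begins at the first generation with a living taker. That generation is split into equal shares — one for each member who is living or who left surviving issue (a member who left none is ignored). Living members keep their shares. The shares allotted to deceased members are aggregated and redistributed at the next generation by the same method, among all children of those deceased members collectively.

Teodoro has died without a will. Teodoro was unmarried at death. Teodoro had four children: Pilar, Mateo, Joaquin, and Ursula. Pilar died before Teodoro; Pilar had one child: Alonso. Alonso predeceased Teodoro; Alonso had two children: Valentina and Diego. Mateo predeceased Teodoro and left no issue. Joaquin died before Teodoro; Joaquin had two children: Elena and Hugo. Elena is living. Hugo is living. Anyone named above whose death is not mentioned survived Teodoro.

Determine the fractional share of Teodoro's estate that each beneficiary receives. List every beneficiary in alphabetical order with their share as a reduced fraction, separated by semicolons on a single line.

There is no surviving spouse, so the entire estate passes to Teodoro's descendants per capita at each generation.
At generation 1 (Pilar, Joaquin, Ursula) there are 3 shares of (1)/3 = 1/3 each.
Living: Ursula — each takes 1/3.
Deceased: Pilar and Joaquin. Their combined 2/3 is pooled and carried to generation 2.
At generation 2 (Alonso, Elena, Hugo) there are 3 shares of (2/3)/3 = 2/9 each.
Living: Elena and Hugo — each takes 2/9.
Deceased: Alonso. That 2/9 share is carried to generation 3.
At generation 3 (Valentina, Diego) there are 2 shares of (2/9)/2 = 1/9 each.
Living: Valentina and Diego — each takes 1/9.

Diego 1/9; Elena 2/9; Hugo 2/9; Ursula 1/3; Valentina 1/9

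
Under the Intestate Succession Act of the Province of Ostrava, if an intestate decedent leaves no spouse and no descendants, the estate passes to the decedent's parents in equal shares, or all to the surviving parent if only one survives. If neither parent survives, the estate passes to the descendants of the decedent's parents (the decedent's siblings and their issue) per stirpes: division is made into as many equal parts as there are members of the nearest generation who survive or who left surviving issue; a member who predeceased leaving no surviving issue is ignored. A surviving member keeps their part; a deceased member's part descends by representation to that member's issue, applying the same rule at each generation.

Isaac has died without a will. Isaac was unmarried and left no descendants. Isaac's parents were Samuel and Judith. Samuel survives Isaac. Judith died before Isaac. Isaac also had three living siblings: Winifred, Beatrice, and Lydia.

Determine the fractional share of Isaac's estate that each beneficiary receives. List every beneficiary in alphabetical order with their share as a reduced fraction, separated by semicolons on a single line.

Only one parent, Samuel, survives, so Samuel takes the entire estate. The siblings take nothing because a surviving parent has priority.

Samuel 1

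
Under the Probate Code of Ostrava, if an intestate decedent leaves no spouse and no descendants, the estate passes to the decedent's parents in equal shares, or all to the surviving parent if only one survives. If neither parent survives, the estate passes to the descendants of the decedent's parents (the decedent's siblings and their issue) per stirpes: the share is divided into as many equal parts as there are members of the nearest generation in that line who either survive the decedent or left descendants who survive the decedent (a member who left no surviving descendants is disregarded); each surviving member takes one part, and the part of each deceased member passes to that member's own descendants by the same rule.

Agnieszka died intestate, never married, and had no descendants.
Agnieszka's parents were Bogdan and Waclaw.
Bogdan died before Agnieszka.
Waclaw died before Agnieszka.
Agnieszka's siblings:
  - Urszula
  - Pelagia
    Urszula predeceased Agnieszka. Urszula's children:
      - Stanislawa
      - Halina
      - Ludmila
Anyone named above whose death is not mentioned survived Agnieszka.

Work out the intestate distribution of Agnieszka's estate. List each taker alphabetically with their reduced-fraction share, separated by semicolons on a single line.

Halina 1/6; Ludmila 1/6; Pelagia 1/2; Stanislawa 1/6

Neither parent survives and there are no descendants, so the estate passes to Agnieszka's siblings and their issue per stirpes.
The estate is divided into 2 equal shares of 1/2 among Urszula, Pelagia.
Urszula predeceased; the 1/2 allotted to Urszula's branch passes to Urszula's issue by representation.
The 1/2 is divided into 3 equal shares of 1/6 among Stanislawa, Halina, Ludmila.
Stanislawa is living and takes 1/6.
Halina is living and takes 1/6.
Ludmila is living and takes 1/6.
Pelagia is living and takes 1/2.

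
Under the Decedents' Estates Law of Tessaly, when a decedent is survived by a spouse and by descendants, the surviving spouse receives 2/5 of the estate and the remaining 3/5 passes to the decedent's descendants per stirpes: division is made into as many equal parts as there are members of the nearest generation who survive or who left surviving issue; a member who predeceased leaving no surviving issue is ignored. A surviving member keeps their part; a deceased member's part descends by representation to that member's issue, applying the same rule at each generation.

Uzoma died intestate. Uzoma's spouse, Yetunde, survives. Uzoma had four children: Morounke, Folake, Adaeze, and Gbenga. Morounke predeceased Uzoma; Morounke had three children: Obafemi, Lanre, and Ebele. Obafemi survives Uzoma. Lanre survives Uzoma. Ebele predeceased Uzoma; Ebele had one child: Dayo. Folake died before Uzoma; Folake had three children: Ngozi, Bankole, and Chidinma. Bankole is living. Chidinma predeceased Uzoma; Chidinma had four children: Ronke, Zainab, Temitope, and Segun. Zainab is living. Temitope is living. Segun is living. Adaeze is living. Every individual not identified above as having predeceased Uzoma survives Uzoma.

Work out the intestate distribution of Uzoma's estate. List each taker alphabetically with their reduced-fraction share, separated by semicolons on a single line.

Yetunde, as surviving spouse, takes 2/5.
The remaining 3/5 passes to Uzoma's descendants per stirpes.
The 3/5 is divided into 4 equal shares of 3/20 among Morounke, Folake, Adaeze, Gbenga.
Morounke predeceased; the 3/20 allotted to Morounke's branch passes to Morounke's issue by representation.
The 3/20 is divided into 3 equal shares of 1/20 among Obafemi, Lanre, Ebele.
Obafemi is living and takes 1/20.
Lanre is living and takes 1/20.
Ebele predeceased; the 1/20 allotted to Ebele's branch passes to Ebele's issue by representation.
Dayo is the sole taker at this level and receives the full 1/20.
Folake predeceased; the 3/20 allotted to Folake's branch passes to Folake's issue by representation.
The 3/20 is divided into 3 equal shares of 1/20 among Ngozi, Bankole, Chidinma.
Ngozi is living and takes 1/20.
Bankole is living and takes 1/20.
Chidinma predeceased; the 1/20 allotted to Chidinma's branch passes to Chidinma's issue by representation.
The 1/20 is divided into 4 equal shares of 1/80 among Ronke, Zainab, Temitope, Segun.
Ronke is living and takes 1/80.
Zainab is living and takes 1/80.
Temitope is living and takes 1/80.
Segun is living and takes 1/80.
Adaeze is living and takes 3/20.
Gbenga is living and takes 3/20.

Adaeze 3/20; Bankole 1/20; Dayo 1/20; Gbenga 3/20; Lanre 1/20; Ngozi 1/20; Obafemi 1/20; Ronke 1/80; Segun 1/80; Temitope 1/80; Yetunde 2/5; Zainab 1/80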